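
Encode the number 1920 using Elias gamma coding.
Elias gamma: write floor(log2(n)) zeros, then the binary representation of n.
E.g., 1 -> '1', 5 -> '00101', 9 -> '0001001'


num_bits = floor(log2(1920)) + 1 = 11
leading_zeros = num_bits - 1 = 10
binary(1920) = 11110000000

Elias gamma(1920) = '0000000000' + '11110000000' = 000000000011110000000 (21 bits)


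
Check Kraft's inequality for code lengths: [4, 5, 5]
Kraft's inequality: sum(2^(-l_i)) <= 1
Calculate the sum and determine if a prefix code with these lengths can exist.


Sum = 2^(-4) + 2^(-5) + 2^(-5)
    = 0.0625 + 0.03125 + 0.03125
    = 4/32 = 0.125
Since 0.125 <= 1, Kraft's inequality IS satisfied.
A prefix code with these lengths CAN exist.

Kraft sum = 0.125. Satisfied.


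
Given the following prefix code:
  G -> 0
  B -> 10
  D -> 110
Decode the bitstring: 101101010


Decoding step by step:
Bits 10 -> B
Bits 110 -> D
Bits 10 -> B
Bits 10 -> B


Decoded message: BDBB


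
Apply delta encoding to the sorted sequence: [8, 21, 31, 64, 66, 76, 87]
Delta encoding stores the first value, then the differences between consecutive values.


First value: 8
Deltas:
  21 - 8 = 13
  31 - 21 = 10
  64 - 31 = 33
  66 - 64 = 2
  76 - 66 = 10
  87 - 76 = 11


Delta encoded: [8, 13, 10, 33, 2, 10, 11]


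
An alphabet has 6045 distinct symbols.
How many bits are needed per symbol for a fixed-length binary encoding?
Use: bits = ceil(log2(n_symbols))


log2(6045) = 12.5615
Bracket: 2^12 = 4096 < 6045 <= 2^13 = 8192
So ceil(log2(6045)) = 13

bits = ceil(log2(6045)) = ceil(12.5615) = 13 bits


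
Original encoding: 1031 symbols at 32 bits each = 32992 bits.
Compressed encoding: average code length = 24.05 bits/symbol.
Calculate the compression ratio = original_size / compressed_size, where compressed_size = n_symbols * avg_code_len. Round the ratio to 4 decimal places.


original_size = n_symbols * orig_bits = 1031 * 32 = 32992 bits
compressed_size = n_symbols * avg_code_len = 1031 * 24.05 = 24795.55 bits
ratio = original_size / compressed_size = 32992 / 24795.55 = 1.3306

Compression ratio = 1.3306


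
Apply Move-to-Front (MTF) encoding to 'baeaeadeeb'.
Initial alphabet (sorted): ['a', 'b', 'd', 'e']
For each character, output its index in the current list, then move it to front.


MTF encoding:
'b': index 1 in ['a', 'b', 'd', 'e'] -> ['b', 'a', 'd', 'e']
'a': index 1 in ['b', 'a', 'd', 'e'] -> ['a', 'b', 'd', 'e']
'e': index 3 in ['a', 'b', 'd', 'e'] -> ['e', 'a', 'b', 'd']
'a': index 1 in ['e', 'a', 'b', 'd'] -> ['a', 'e', 'b', 'd']
'e': index 1 in ['a', 'e', 'b', 'd'] -> ['e', 'a', 'b', 'd']
'a': index 1 in ['e', 'a', 'b', 'd'] -> ['a', 'e', 'b', 'd']
'd': index 3 in ['a', 'e', 'b', 'd'] -> ['d', 'a', 'e', 'b']
'e': index 2 in ['d', 'a', 'e', 'b'] -> ['e', 'd', 'a', 'b']
'e': index 0 in ['e', 'd', 'a', 'b'] -> ['e', 'd', 'a', 'b']
'b': index 3 in ['e', 'd', 'a', 'b'] -> ['b', 'e', 'd', 'a']


Output: [1, 1, 3, 1, 1, 1, 3, 2, 0, 3]


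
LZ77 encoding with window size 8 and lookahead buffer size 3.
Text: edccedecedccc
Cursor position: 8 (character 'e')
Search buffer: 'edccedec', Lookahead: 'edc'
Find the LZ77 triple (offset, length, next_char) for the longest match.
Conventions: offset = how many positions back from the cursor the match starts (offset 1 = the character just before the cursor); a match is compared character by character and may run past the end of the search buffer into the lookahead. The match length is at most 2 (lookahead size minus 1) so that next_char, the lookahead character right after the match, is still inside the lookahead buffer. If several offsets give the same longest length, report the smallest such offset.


Try each offset into the search buffer:
  offset=1 (pos 7, char 'c'): match length 0
  offset=2 (pos 6, char 'e'): match length 1
  offset=3 (pos 5, char 'd'): match length 0
  offset=4 (pos 4, char 'e'): match length 2
  offset=5 (pos 3, char 'c'): match length 0
  offset=6 (pos 2, char 'c'): match length 0
  offset=7 (pos 1, char 'd'): match length 0
  offset=8 (pos 0, char 'e'): match length 2
Longest match has length 2, found at offsets 4, 8; take the smallest, offset 4.
next_char = character at position 8 + 2 = 10 -> 'c'

Best match: offset=4, length=2 (matching 'ed' starting at position 4)
LZ77 triple: (4, 2, 'c')


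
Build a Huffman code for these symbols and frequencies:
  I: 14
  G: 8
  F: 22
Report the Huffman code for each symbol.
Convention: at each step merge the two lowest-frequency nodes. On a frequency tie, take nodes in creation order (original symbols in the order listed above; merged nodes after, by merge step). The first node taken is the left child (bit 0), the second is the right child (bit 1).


Huffman tree construction:
Step 1: Merge G(8) + I(14) = 22
Step 2: Merge F(22) + (G+I)(22) = 44
Read each symbol's code off the tree from the root (left child = 0, right child = 1).

Codes:
  I: 11 (length 2)
  G: 10 (length 2)
  F: 0 (length 1)
Average code length: 66/44 = 1.5000 bits/symbol


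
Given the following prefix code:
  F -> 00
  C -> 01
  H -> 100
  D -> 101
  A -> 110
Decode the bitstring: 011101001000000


Decoding step by step:
Bits 01 -> C
Bits 110 -> A
Bits 100 -> H
Bits 100 -> H
Bits 00 -> F
Bits 00 -> F


Decoded message: CAHHFF


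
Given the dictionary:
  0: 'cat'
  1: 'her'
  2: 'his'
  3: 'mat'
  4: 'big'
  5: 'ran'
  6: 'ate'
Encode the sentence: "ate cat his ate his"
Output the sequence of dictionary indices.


Look up each word in the dictionary:
  'ate' -> 6
  'cat' -> 0
  'his' -> 2
  'ate' -> 6
  'his' -> 2

Encoded: [6, 0, 2, 6, 2]


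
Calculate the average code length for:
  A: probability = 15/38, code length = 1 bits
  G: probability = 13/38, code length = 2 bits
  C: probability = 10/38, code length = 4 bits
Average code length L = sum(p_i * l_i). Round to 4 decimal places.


Weighted contributions p_i * l_i:
  A: (15/38) * 1 = 15/38
  G: (13/38) * 2 = 26/38
  C: (10/38) * 4 = 40/38
Sum = (15 + 26 + 40)/38 = 81/38

L = 81/38 = 2.1316 bits/symbol


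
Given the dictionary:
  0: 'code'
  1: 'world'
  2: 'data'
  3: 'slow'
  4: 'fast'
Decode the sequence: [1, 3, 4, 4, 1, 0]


Look up each index in the dictionary:
  1 -> 'world'
  3 -> 'slow'
  4 -> 'fast'
  4 -> 'fast'
  1 -> 'world'
  0 -> 'code'

Decoded: "world slow fast fast world code"


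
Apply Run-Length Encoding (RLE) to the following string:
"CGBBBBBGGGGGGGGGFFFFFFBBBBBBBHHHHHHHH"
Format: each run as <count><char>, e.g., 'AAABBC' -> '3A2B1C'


Scanning runs left to right:
  i=0: run of 'C' x 1 -> '1C'
  i=1: run of 'G' x 1 -> '1G'
  i=2: run of 'B' x 5 -> '5B'
  i=7: run of 'G' x 9 -> '9G'
  i=16: run of 'F' x 6 -> '6F'
  i=22: run of 'B' x 7 -> '7B'
  i=29: run of 'H' x 8 -> '8H'

RLE = 1C1G5B9G6F7B8H


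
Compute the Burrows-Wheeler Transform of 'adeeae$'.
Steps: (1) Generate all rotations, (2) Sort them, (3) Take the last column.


Rotations (sorted):
  0: $adeeae -> last char: e
  1: adeeae$ -> last char: $
  2: ae$adee -> last char: e
  3: deeae$a -> last char: a
  4: e$adeea -> last char: a
  5: eae$ade -> last char: e
  6: eeae$ad -> last char: d


BWT = e$eaaed


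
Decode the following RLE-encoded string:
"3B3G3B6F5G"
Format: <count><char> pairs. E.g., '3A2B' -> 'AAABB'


Expanding each <count><char> pair:
  3B -> 'BBB'
  3G -> 'GGG'
  3B -> 'BBB'
  6F -> 'FFFFFF'
  5G -> 'GGGGG'

Decoded = BBBGGGBBBFFFFFFGGGGG


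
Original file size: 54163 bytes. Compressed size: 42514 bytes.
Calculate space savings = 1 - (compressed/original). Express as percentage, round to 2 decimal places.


ratio = compressed/original = 42514/54163 = 0.784927
savings = 1 - ratio = 1 - 0.784927 = 0.215073
as a percentage: 0.215073 * 100 = 21.51%

Space savings = 1 - 42514/54163 = 21.51%


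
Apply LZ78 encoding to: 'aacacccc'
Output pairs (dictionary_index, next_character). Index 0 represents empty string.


LZ78 encoding steps:
Dictionary: {0: ''}
Step 1: w='' (idx 0), next='a' -> output (0, 'a'), add 'a' as idx 1
Step 2: w='a' (idx 1), next='c' -> output (1, 'c'), add 'ac' as idx 2
Step 3: w='ac' (idx 2), next='c' -> output (2, 'c'), add 'acc' as idx 3
Step 4: w='' (idx 0), next='c' -> output (0, 'c'), add 'c' as idx 4
Step 5: w='c' (idx 4), end of input -> output (4, '')


Encoded: [(0, 'a'), (1, 'c'), (2, 'c'), (0, 'c'), (4, '')]


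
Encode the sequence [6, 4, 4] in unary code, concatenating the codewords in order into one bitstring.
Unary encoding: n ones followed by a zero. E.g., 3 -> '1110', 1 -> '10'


Encode each number as n ones followed by a terminating 0:
  6 -> 1111110 (7 bits)
  4 -> 11110 (5 bits)
  4 -> 11110 (5 bits)
Total length = 7 + 5 + 5 = 17 bits.

Unary([6, 4, 4]) = 11111101111011110 (17 bits)


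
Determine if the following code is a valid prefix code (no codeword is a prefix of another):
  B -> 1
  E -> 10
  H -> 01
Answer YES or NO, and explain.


Checking each pair (does one codeword prefix another?):
  B='1' vs E='10': prefix -- VIOLATION

NO -- this is NOT a valid prefix code. B (1) is a prefix of E (10).


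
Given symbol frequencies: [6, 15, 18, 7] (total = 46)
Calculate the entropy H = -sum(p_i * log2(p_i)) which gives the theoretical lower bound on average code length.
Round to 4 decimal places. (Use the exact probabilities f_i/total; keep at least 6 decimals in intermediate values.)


Per-symbol terms -p_i * log2(p_i) with p_i = f_i/46:
  p = 6/46 = 0.130435: log2(p) = -2.938599, -p*log2(p) = 0.383296
  p = 15/46 = 0.326087: log2(p) = -1.616671, -p*log2(p) = 0.527175
  p = 18/46 = 0.391304: log2(p) = -1.353637, -p*log2(p) = 0.529684
  p = 7/46 = 0.152174: log2(p) = -2.716207, -p*log2(p) = 0.413336
H = 0.383296 + 0.527175 + 0.529684 + 0.413336 = 1.853491

H = 1.8535 bits/symbol


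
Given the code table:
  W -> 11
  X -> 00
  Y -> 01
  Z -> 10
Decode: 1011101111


Decoding:
10 -> Z
11 -> W
10 -> Z
11 -> W
11 -> W


Result: ZWZWW


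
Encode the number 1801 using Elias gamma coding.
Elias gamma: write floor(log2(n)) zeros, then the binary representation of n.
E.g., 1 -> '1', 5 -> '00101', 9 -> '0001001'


num_bits = floor(log2(1801)) + 1 = 11
leading_zeros = num_bits - 1 = 10
binary(1801) = 11100001001

Elias gamma(1801) = '0000000000' + '11100001001' = 000000000011100001001 (21 bits)


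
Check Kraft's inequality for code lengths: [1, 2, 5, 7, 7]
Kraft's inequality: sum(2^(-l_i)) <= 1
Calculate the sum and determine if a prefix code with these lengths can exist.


Sum = 2^(-1) + 2^(-2) + 2^(-5) + 2^(-7) + 2^(-7)
    = 0.5 + 0.25 + 0.03125 + 0.0078125 + 0.0078125
    = 102/128 = 0.796875
Since 0.796875 <= 1, Kraft's inequality IS satisfied.
A prefix code with these lengths CAN exist.

Kraft sum = 0.796875. Satisfied.


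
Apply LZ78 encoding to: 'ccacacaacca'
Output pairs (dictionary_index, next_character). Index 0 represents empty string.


LZ78 encoding steps:
Dictionary: {0: ''}
Step 1: w='' (idx 0), next='c' -> output (0, 'c'), add 'c' as idx 1
Step 2: w='c' (idx 1), next='a' -> output (1, 'a'), add 'ca' as idx 2
Step 3: w='ca' (idx 2), next='c' -> output (2, 'c'), add 'cac' as idx 3
Step 4: w='' (idx 0), next='a' -> output (0, 'a'), add 'a' as idx 4
Step 5: w='a' (idx 4), next='c' -> output (4, 'c'), add 'ac' as idx 5
Step 6: w='ca' (idx 2), end of input -> output (2, '')


Encoded: [(0, 'c'), (1, 'a'), (2, 'c'), (0, 'a'), (4, 'c'), (2, '')]


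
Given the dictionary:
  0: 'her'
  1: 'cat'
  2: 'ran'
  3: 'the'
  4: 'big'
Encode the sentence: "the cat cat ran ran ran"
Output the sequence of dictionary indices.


Look up each word in the dictionary:
  'the' -> 3
  'cat' -> 1
  'cat' -> 1
  'ran' -> 2
  'ran' -> 2
  'ran' -> 2

Encoded: [3, 1, 1, 2, 2, 2]


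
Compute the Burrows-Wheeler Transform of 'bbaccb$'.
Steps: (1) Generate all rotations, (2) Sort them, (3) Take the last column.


Rotations (sorted):
  0: $bbaccb -> last char: b
  1: accb$bb -> last char: b
  2: b$bbacc -> last char: c
  3: baccb$b -> last char: b
  4: bbaccb$ -> last char: $
  5: cb$bbac -> last char: c
  6: ccb$bba -> last char: a


BWT = bbcb$ca


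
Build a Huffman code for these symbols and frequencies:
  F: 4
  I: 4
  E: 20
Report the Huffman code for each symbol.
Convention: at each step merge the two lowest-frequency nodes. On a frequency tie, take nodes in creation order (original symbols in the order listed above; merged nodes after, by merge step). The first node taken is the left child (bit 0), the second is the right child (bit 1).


Huffman tree construction:
Step 1: Merge F(4) + I(4) = 8
Step 2: Merge (F+I)(8) + E(20) = 28
Read each symbol's code off the tree from the root (left child = 0, right child = 1).

Codes:
  F: 00 (length 2)
  I: 01 (length 2)
  E: 1 (length 1)
Average code length: 36/28 = 1.2857 bits/symbol


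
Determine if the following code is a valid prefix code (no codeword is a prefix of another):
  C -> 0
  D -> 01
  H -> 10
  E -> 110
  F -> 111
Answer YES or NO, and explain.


Checking each pair (does one codeword prefix another?):
  C='0' vs D='01': prefix -- VIOLATION

NO -- this is NOT a valid prefix code. C (0) is a prefix of D (01).


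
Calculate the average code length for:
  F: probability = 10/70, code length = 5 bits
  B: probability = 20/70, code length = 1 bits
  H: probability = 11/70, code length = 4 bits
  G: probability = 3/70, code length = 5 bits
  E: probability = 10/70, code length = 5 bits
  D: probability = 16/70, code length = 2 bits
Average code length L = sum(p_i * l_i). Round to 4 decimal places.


Weighted contributions p_i * l_i:
  F: (10/70) * 5 = 50/70
  B: (20/70) * 1 = 20/70
  H: (11/70) * 4 = 44/70
  G: (3/70) * 5 = 15/70
  E: (10/70) * 5 = 50/70
  D: (16/70) * 2 = 32/70
Sum = (50 + 20 + 44 + 15 + 50 + 32)/70 = 211/70

L = 211/70 = 3.0143 bits/symbol


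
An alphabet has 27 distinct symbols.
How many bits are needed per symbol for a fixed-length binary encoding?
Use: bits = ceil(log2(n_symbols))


log2(27) = 4.7549
Bracket: 2^4 = 16 < 27 <= 2^5 = 32
So ceil(log2(27)) = 5

bits = ceil(log2(27)) = ceil(4.7549) = 5 bits


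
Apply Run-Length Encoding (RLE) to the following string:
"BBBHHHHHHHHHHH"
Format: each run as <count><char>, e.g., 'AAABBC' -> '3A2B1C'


Scanning runs left to right:
  i=0: run of 'B' x 3 -> '3B'
  i=3: run of 'H' x 11 -> '11H'

RLE = 3B11H


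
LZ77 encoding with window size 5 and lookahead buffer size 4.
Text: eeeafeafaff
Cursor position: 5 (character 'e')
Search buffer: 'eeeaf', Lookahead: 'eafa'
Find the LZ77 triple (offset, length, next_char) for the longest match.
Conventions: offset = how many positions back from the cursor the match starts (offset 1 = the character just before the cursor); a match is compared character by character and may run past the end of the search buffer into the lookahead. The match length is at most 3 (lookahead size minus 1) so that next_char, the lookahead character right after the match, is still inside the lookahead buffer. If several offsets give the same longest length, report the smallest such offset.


Try each offset into the search buffer:
  offset=1 (pos 4, char 'f'): match length 0
  offset=2 (pos 3, char 'a'): match length 0
  offset=3 (pos 2, char 'e'): match length 3
  offset=4 (pos 1, char 'e'): match length 1
  offset=5 (pos 0, char 'e'): match length 1
Longest match has length 3 at offset 3.
next_char = character at position 5 + 3 = 8 -> 'a'

Best match: offset=3, length=3 (matching 'eaf' starting at position 2)
LZ77 triple: (3, 3, 'a')


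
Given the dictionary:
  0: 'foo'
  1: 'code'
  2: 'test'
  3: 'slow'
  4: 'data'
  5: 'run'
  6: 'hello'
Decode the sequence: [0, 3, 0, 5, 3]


Look up each index in the dictionary:
  0 -> 'foo'
  3 -> 'slow'
  0 -> 'foo'
  5 -> 'run'
  3 -> 'slow'

Decoded: "foo slow foo run slow"


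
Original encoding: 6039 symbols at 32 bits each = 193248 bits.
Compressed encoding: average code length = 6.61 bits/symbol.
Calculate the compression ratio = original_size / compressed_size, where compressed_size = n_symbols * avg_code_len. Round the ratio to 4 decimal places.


original_size = n_symbols * orig_bits = 6039 * 32 = 193248 bits
compressed_size = n_symbols * avg_code_len = 6039 * 6.61 = 39917.79 bits
ratio = original_size / compressed_size = 193248 / 39917.79 = 4.8411

Compression ratio = 4.8411


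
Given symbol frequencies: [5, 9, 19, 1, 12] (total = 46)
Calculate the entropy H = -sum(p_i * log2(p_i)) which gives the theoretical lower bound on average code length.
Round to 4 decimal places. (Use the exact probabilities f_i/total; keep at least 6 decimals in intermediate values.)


Per-symbol terms -p_i * log2(p_i) with p_i = f_i/46:
  p = 5/46 = 0.108696: log2(p) = -3.201634, -p*log2(p) = 0.348004
  p = 9/46 = 0.195652: log2(p) = -2.353637, -p*log2(p) = 0.460494
  p = 19/46 = 0.413043: log2(p) = -1.275634, -p*log2(p) = 0.526892
  p = 1/46 = 0.021739: log2(p) = -5.523562, -p*log2(p) = 0.120077
  p = 12/46 = 0.260870: log2(p) = -1.938599, -p*log2(p) = 0.505722
H = 0.348004 + 0.460494 + 0.526892 + 0.120077 + 0.505722 = 1.961189

H = 1.9612 bits/symbol


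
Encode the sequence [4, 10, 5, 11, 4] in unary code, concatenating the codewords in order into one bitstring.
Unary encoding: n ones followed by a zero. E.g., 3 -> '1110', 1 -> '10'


Encode each number as n ones followed by a terminating 0:
  4 -> 11110 (5 bits)
  10 -> 11111111110 (11 bits)
  5 -> 111110 (6 bits)
  11 -> 111111111110 (12 bits)
  4 -> 11110 (5 bits)
Total length = 5 + 11 + 6 + 12 + 5 = 39 bits.

Unary([4, 10, 5, 11, 4]) = 111101111111111011111011111111111011110 (39 bits)


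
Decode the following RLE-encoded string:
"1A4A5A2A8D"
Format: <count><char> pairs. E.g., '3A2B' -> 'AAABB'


Expanding each <count><char> pair:
  1A -> 'A'
  4A -> 'AAAA'
  5A -> 'AAAAA'
  2A -> 'AA'
  8D -> 'DDDDDDDD'

Decoded = AAAAAAAAAAAADDDDDDDD


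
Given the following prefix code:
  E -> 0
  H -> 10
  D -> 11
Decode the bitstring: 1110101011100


Decoding step by step:
Bits 11 -> D
Bits 10 -> H
Bits 10 -> H
Bits 10 -> H
Bits 11 -> D
Bits 10 -> H
Bits 0 -> E


Decoded message: DHHHDHE


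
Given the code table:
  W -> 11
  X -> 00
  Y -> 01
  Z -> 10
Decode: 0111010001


Decoding:
01 -> Y
11 -> W
01 -> Y
00 -> X
01 -> Y


Result: YWYXY


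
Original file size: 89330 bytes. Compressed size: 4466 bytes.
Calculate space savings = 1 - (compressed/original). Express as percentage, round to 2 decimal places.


ratio = compressed/original = 4466/89330 = 0.049994
savings = 1 - ratio = 1 - 0.049994 = 0.950006
as a percentage: 0.950006 * 100 = 95.0%

Space savings = 1 - 4466/89330 = 95.0%


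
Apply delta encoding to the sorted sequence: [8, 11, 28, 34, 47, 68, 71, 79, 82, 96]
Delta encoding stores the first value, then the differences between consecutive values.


First value: 8
Deltas:
  11 - 8 = 3
  28 - 11 = 17
  34 - 28 = 6
  47 - 34 = 13
  68 - 47 = 21
  71 - 68 = 3
  79 - 71 = 8
  82 - 79 = 3
  96 - 82 = 14


Delta encoded: [8, 3, 17, 6, 13, 21, 3, 8, 3, 14]


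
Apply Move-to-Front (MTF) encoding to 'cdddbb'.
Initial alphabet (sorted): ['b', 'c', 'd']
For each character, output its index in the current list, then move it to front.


MTF encoding:
'c': index 1 in ['b', 'c', 'd'] -> ['c', 'b', 'd']
'd': index 2 in ['c', 'b', 'd'] -> ['d', 'c', 'b']
'd': index 0 in ['d', 'c', 'b'] -> ['d', 'c', 'b']
'd': index 0 in ['d', 'c', 'b'] -> ['d', 'c', 'b']
'b': index 2 in ['d', 'c', 'b'] -> ['b', 'd', 'c']
'b': index 0 in ['b', 'd', 'c'] -> ['b', 'd', 'c']


Output: [1, 2, 0, 0, 2, 0]


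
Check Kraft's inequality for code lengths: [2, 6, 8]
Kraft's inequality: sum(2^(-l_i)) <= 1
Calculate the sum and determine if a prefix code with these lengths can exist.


Sum = 2^(-2) + 2^(-6) + 2^(-8)
    = 0.25 + 0.015625 + 0.00390625
    = 69/256 = 0.26953125
Since 0.26953125 <= 1, Kraft's inequality IS satisfied.
A prefix code with these lengths CAN exist.

Kraft sum = 0.26953125. Satisfied.


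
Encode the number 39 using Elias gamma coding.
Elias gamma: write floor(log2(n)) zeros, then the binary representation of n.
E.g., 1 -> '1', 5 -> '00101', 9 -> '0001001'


num_bits = floor(log2(39)) + 1 = 6
leading_zeros = num_bits - 1 = 5
binary(39) = 100111

Elias gamma(39) = '00000' + '100111' = 00000100111 (11 bits)


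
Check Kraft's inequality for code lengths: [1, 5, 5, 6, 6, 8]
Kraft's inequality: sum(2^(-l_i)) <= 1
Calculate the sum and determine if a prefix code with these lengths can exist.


Sum = 2^(-1) + 2^(-5) + 2^(-5) + 2^(-6) + 2^(-6) + 2^(-8)
    = 0.5 + 0.03125 + 0.03125 + 0.015625 + 0.015625 + 0.00390625
    = 153/256 = 0.59765625
Since 0.59765625 <= 1, Kraft's inequality IS satisfied.
A prefix code with these lengths CAN exist.

Kraft sum = 0.59765625. Satisfied.


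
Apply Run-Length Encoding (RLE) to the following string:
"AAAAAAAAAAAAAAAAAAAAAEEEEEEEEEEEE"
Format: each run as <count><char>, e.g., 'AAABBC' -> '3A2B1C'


Scanning runs left to right:
  i=0: run of 'A' x 21 -> '21A'
  i=21: run of 'E' x 12 -> '12E'

RLE = 21A12E


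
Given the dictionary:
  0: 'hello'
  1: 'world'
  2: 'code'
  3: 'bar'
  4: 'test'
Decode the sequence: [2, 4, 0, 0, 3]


Look up each index in the dictionary:
  2 -> 'code'
  4 -> 'test'
  0 -> 'hello'
  0 -> 'hello'
  3 -> 'bar'

Decoded: "code test hello hello bar"


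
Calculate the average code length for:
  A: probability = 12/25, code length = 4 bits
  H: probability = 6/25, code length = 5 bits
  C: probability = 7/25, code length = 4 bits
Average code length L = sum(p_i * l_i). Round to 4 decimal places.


Weighted contributions p_i * l_i:
  A: (12/25) * 4 = 48/25
  H: (6/25) * 5 = 30/25
  C: (7/25) * 4 = 28/25
Sum = (48 + 30 + 28)/25 = 106/25

L = 106/25 = 4.2400 bits/symbol


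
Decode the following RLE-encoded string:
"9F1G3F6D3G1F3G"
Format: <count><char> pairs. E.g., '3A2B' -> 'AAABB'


Expanding each <count><char> pair:
  9F -> 'FFFFFFFFF'
  1G -> 'G'
  3F -> 'FFF'
  6D -> 'DDDDDD'
  3G -> 'GGG'
  1F -> 'F'
  3G -> 'GGG'

Decoded = FFFFFFFFFGFFFDDDDDDGGGFGGG


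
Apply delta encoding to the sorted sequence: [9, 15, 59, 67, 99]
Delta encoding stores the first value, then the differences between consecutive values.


First value: 9
Deltas:
  15 - 9 = 6
  59 - 15 = 44
  67 - 59 = 8
  99 - 67 = 32


Delta encoded: [9, 6, 44, 8, 32]


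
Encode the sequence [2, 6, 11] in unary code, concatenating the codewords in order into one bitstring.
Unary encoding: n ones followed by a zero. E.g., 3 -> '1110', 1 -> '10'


Encode each number as n ones followed by a terminating 0:
  2 -> 110 (3 bits)
  6 -> 1111110 (7 bits)
  11 -> 111111111110 (12 bits)
Total length = 3 + 7 + 12 = 22 bits.

Unary([2, 6, 11]) = 1101111110111111111110 (22 bits)


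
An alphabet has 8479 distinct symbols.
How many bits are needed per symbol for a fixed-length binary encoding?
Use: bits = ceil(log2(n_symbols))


log2(8479) = 13.0497
Bracket: 2^13 = 8192 < 8479 <= 2^14 = 16384
So ceil(log2(8479)) = 14

bits = ceil(log2(8479)) = ceil(13.0497) = 14 bits


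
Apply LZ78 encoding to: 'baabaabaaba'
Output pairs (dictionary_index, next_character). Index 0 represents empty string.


LZ78 encoding steps:
Dictionary: {0: ''}
Step 1: w='' (idx 0), next='b' -> output (0, 'b'), add 'b' as idx 1
Step 2: w='' (idx 0), next='a' -> output (0, 'a'), add 'a' as idx 2
Step 3: w='a' (idx 2), next='b' -> output (2, 'b'), add 'ab' as idx 3
Step 4: w='a' (idx 2), next='a' -> output (2, 'a'), add 'aa' as idx 4
Step 5: w='b' (idx 1), next='a' -> output (1, 'a'), add 'ba' as idx 5
Step 6: w='ab' (idx 3), next='a' -> output (3, 'a'), add 'aba' as idx 6


Encoded: [(0, 'b'), (0, 'a'), (2, 'b'), (2, 'a'), (1, 'a'), (3, 'a')]


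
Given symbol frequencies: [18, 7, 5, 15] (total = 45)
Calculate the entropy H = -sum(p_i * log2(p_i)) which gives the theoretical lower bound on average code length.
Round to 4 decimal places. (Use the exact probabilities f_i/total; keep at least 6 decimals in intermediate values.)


Per-symbol terms -p_i * log2(p_i) with p_i = f_i/45:
  p = 18/45 = 0.400000: log2(p) = -1.321928, -p*log2(p) = 0.528771
  p = 7/45 = 0.155556: log2(p) = -2.684498, -p*log2(p) = 0.417589
  p = 5/45 = 0.111111: log2(p) = -3.169925, -p*log2(p) = 0.352214
  p = 15/45 = 0.333333: log2(p) = -1.584963, -p*log2(p) = 0.528321
H = 0.528771 + 0.417589 + 0.352214 + 0.528321 = 1.826895

H = 1.8269 bits/symbol


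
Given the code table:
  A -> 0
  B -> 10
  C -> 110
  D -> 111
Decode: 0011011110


Decoding:
0 -> A
0 -> A
110 -> C
111 -> D
10 -> B


Result: AACDB


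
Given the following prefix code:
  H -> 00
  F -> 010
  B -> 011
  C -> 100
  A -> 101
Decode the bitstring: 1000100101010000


Decoding step by step:
Bits 100 -> C
Bits 010 -> F
Bits 010 -> F
Bits 101 -> A
Bits 00 -> H
Bits 00 -> H


Decoded message: CFFAHH


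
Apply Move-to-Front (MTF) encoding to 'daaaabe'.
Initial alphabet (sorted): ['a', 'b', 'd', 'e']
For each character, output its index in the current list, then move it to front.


MTF encoding:
'd': index 2 in ['a', 'b', 'd', 'e'] -> ['d', 'a', 'b', 'e']
'a': index 1 in ['d', 'a', 'b', 'e'] -> ['a', 'd', 'b', 'e']
'a': index 0 in ['a', 'd', 'b', 'e'] -> ['a', 'd', 'b', 'e']
'a': index 0 in ['a', 'd', 'b', 'e'] -> ['a', 'd', 'b', 'e']
'a': index 0 in ['a', 'd', 'b', 'e'] -> ['a', 'd', 'b', 'e']
'b': index 2 in ['a', 'd', 'b', 'e'] -> ['b', 'a', 'd', 'e']
'e': index 3 in ['b', 'a', 'd', 'e'] -> ['e', 'b', 'a', 'd']


Output: [2, 1, 0, 0, 0, 2, 3]


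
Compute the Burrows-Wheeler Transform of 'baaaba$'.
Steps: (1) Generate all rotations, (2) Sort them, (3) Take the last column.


Rotations (sorted):
  0: $baaaba -> last char: a
  1: a$baaab -> last char: b
  2: aaaba$b -> last char: b
  3: aaba$ba -> last char: a
  4: aba$baa -> last char: a
  5: ba$baaa -> last char: a
  6: baaaba$ -> last char: $


BWT = abbaaa$


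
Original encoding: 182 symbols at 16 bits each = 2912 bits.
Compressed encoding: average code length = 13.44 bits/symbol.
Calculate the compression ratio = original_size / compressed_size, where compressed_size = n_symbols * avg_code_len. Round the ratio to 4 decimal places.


original_size = n_symbols * orig_bits = 182 * 16 = 2912 bits
compressed_size = n_symbols * avg_code_len = 182 * 13.44 = 2446.08 bits
ratio = original_size / compressed_size = 2912 / 2446.08 = 1.1905

Compression ratio = 1.1905


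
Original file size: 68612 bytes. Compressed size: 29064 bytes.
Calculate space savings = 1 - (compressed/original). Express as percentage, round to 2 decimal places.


ratio = compressed/original = 29064/68612 = 0.423599
savings = 1 - ratio = 1 - 0.423599 = 0.576401
as a percentage: 0.576401 * 100 = 57.64%

Space savings = 1 - 29064/68612 = 57.64%


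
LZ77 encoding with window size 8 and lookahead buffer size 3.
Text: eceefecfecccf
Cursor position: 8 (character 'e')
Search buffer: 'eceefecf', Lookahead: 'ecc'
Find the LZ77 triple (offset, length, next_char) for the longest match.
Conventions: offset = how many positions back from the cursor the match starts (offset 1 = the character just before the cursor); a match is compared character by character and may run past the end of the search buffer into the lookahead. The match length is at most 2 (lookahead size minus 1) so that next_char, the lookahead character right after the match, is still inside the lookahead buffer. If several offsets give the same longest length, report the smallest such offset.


Try each offset into the search buffer:
  offset=1 (pos 7, char 'f'): match length 0
  offset=2 (pos 6, char 'c'): match length 0
  offset=3 (pos 5, char 'e'): match length 2
  offset=4 (pos 4, char 'f'): match length 0
  offset=5 (pos 3, char 'e'): match length 1
  offset=6 (pos 2, char 'e'): match length 1
  offset=7 (pos 1, char 'c'): match length 0
  offset=8 (pos 0, char 'e'): match length 2
Longest match has length 2, found at offsets 3, 8; take the smallest, offset 3.
next_char = character at position 8 + 2 = 10 -> 'c'

Best match: offset=3, length=2 (matching 'ec' starting at position 5)
LZ77 triple: (3, 2, 'c')


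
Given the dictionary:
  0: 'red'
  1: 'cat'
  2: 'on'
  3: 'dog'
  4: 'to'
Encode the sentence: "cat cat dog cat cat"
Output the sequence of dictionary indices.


Look up each word in the dictionary:
  'cat' -> 1
  'cat' -> 1
  'dog' -> 3
  'cat' -> 1
  'cat' -> 1

Encoded: [1, 1, 3, 1, 1]


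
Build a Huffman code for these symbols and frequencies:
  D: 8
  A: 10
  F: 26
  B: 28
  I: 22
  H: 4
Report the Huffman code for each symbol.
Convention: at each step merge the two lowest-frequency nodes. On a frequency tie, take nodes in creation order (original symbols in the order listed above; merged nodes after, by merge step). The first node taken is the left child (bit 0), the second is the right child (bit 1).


Huffman tree construction:
Step 1: Merge H(4) + D(8) = 12
Step 2: Merge A(10) + (H+D)(12) = 22
Step 3: Merge I(22) + (A+(H+D))(22) = 44
Step 4: Merge F(26) + B(28) = 54
Step 5: Merge (I+(A+(H+D)))(44) + (F+B)(54) = 98
Read each symbol's code off the tree from the root (left child = 0, right child = 1).

Codes:
  D: 0111 (length 4)
  A: 010 (length 3)
  F: 10 (length 2)
  B: 11 (length 2)
  I: 00 (length 2)
  H: 0110 (length 4)
Average code length: 230/98 = 2.3469 bits/symbol


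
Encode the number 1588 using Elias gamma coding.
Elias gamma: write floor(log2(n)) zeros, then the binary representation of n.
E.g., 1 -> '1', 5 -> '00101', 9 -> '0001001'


num_bits = floor(log2(1588)) + 1 = 11
leading_zeros = num_bits - 1 = 10
binary(1588) = 11000110100

Elias gamma(1588) = '0000000000' + '11000110100' = 000000000011000110100 (21 bits)


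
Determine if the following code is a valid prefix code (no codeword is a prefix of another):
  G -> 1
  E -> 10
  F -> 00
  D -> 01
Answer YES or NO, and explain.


Checking each pair (does one codeword prefix another?):
  G='1' vs E='10': prefix -- VIOLATION

NO -- this is NOT a valid prefix code. G (1) is a prefix of E (10).


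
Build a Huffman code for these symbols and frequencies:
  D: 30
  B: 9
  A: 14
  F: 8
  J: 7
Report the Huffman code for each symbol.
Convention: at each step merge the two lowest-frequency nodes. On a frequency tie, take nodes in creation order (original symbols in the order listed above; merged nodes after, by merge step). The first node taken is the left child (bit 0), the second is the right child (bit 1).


Huffman tree construction:
Step 1: Merge J(7) + F(8) = 15
Step 2: Merge B(9) + A(14) = 23
Step 3: Merge (J+F)(15) + (B+A)(23) = 38
Step 4: Merge D(30) + ((J+F)+(B+A))(38) = 68
Read each symbol's code off the tree from the root (left child = 0, right child = 1).

Codes:
  D: 0 (length 1)
  B: 110 (length 3)
  A: 111 (length 3)
  F: 101 (length 3)
  J: 100 (length 3)
Average code length: 144/68 = 2.1176 bits/symbol


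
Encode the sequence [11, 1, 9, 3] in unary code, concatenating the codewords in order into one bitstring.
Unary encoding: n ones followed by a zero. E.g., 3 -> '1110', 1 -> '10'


Encode each number as n ones followed by a terminating 0:
  11 -> 111111111110 (12 bits)
  1 -> 10 (2 bits)
  9 -> 1111111110 (10 bits)
  3 -> 1110 (4 bits)
Total length = 12 + 2 + 10 + 4 = 28 bits.

Unary([11, 1, 9, 3]) = 1111111111101011111111101110 (28 bits)


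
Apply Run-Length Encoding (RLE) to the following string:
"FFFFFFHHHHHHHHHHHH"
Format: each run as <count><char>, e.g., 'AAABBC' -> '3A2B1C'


Scanning runs left to right:
  i=0: run of 'F' x 6 -> '6F'
  i=6: run of 'H' x 12 -> '12H'

RLE = 6F12H


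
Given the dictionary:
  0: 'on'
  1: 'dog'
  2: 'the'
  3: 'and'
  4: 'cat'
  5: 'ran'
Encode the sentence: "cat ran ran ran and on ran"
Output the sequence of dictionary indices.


Look up each word in the dictionary:
  'cat' -> 4
  'ran' -> 5
  'ran' -> 5
  'ran' -> 5
  'and' -> 3
  'on' -> 0
  'ran' -> 5

Encoded: [4, 5, 5, 5, 3, 0, 5]


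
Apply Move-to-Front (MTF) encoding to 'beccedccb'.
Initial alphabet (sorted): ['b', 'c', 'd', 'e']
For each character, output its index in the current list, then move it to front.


MTF encoding:
'b': index 0 in ['b', 'c', 'd', 'e'] -> ['b', 'c', 'd', 'e']
'e': index 3 in ['b', 'c', 'd', 'e'] -> ['e', 'b', 'c', 'd']
'c': index 2 in ['e', 'b', 'c', 'd'] -> ['c', 'e', 'b', 'd']
'c': index 0 in ['c', 'e', 'b', 'd'] -> ['c', 'e', 'b', 'd']
'e': index 1 in ['c', 'e', 'b', 'd'] -> ['e', 'c', 'b', 'd']
'd': index 3 in ['e', 'c', 'b', 'd'] -> ['d', 'e', 'c', 'b']
'c': index 2 in ['d', 'e', 'c', 'b'] -> ['c', 'd', 'e', 'b']
'c': index 0 in ['c', 'd', 'e', 'b'] -> ['c', 'd', 'e', 'b']
'b': index 3 in ['c', 'd', 'e', 'b'] -> ['b', 'c', 'd', 'e']


Output: [0, 3, 2, 0, 1, 3, 2, 0, 3]


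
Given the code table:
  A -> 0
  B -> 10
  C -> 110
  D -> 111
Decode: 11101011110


Decoding:
111 -> D
0 -> A
10 -> B
111 -> D
10 -> B


Result: DABDB


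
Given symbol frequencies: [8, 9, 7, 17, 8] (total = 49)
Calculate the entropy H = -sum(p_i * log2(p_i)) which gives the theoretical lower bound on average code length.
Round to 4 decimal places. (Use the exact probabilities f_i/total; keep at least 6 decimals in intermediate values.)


Per-symbol terms -p_i * log2(p_i) with p_i = f_i/49:
  p = 8/49 = 0.163265: log2(p) = -2.614710, -p*log2(p) = 0.426891
  p = 9/49 = 0.183673: log2(p) = -2.444785, -p*log2(p) = 0.449042
  p = 7/49 = 0.142857: log2(p) = -2.807355, -p*log2(p) = 0.401051
  p = 17/49 = 0.346939: log2(p) = -1.527247, -p*log2(p) = 0.529861
  p = 8/49 = 0.163265: log2(p) = -2.614710, -p*log2(p) = 0.426891
H = 0.426891 + 0.449042 + 0.401051 + 0.529861 + 0.426891 = 2.233736

H = 2.2337 bits/symbol


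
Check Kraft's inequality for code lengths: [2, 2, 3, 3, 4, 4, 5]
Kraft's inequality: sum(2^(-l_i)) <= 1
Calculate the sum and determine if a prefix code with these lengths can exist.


Sum = 2^(-2) + 2^(-2) + 2^(-3) + 2^(-3) + 2^(-4) + 2^(-4) + 2^(-5)
    = 0.25 + 0.25 + 0.125 + 0.125 + 0.0625 + 0.0625 + 0.03125
    = 29/32 = 0.90625
Since 0.90625 <= 1, Kraft's inequality IS satisfied.
A prefix code with these lengths CAN exist.

Kraft sum = 0.90625. Satisfied.


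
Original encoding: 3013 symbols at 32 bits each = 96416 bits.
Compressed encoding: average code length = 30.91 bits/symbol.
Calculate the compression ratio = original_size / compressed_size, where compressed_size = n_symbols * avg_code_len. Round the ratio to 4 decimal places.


original_size = n_symbols * orig_bits = 3013 * 32 = 96416 bits
compressed_size = n_symbols * avg_code_len = 3013 * 30.91 = 93131.83 bits
ratio = original_size / compressed_size = 96416 / 93131.83 = 1.0353

Compression ratio = 1.0353


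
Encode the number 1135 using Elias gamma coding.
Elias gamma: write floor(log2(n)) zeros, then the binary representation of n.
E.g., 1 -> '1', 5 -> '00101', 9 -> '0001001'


num_bits = floor(log2(1135)) + 1 = 11
leading_zeros = num_bits - 1 = 10
binary(1135) = 10001101111

Elias gamma(1135) = '0000000000' + '10001101111' = 000000000010001101111 (21 bits)


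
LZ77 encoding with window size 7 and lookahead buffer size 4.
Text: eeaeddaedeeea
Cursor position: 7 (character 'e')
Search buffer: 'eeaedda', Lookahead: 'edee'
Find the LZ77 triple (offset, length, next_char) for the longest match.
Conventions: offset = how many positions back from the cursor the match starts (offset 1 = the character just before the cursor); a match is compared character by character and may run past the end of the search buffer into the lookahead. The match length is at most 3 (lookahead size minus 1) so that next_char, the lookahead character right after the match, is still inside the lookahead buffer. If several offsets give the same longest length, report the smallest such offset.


Try each offset into the search buffer:
  offset=1 (pos 6, char 'a'): match length 0
  offset=2 (pos 5, char 'd'): match length 0
  offset=3 (pos 4, char 'd'): match length 0
  offset=4 (pos 3, char 'e'): match length 2
  offset=5 (pos 2, char 'a'): match length 0
  offset=6 (pos 1, char 'e'): match length 1
  offset=7 (pos 0, char 'e'): match length 1
Longest match has length 2 at offset 4.
next_char = character at position 7 + 2 = 9 -> 'e'

Best match: offset=4, length=2 (matching 'ed' starting at position 3)
LZ77 triple: (4, 2, 'e')


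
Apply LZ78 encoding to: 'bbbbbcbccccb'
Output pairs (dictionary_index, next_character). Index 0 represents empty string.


LZ78 encoding steps:
Dictionary: {0: ''}
Step 1: w='' (idx 0), next='b' -> output (0, 'b'), add 'b' as idx 1
Step 2: w='b' (idx 1), next='b' -> output (1, 'b'), add 'bb' as idx 2
Step 3: w='bb' (idx 2), next='c' -> output (2, 'c'), add 'bbc' as idx 3
Step 4: w='b' (idx 1), next='c' -> output (1, 'c'), add 'bc' as idx 4
Step 5: w='' (idx 0), next='c' -> output (0, 'c'), add 'c' as idx 5
Step 6: w='c' (idx 5), next='c' -> output (5, 'c'), add 'cc' as idx 6
Step 7: w='b' (idx 1), end of input -> output (1, '')


Encoded: [(0, 'b'), (1, 'b'), (2, 'c'), (1, 'c'), (0, 'c'), (5, 'c'), (1, '')]


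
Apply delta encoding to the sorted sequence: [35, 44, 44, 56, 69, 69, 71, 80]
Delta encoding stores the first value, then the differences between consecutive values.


First value: 35
Deltas:
  44 - 35 = 9
  44 - 44 = 0
  56 - 44 = 12
  69 - 56 = 13
  69 - 69 = 0
  71 - 69 = 2
  80 - 71 = 9


Delta encoded: [35, 9, 0, 12, 13, 0, 2, 9]


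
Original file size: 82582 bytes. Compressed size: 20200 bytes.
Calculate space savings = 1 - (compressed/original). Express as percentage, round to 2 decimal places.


ratio = compressed/original = 20200/82582 = 0.244605
savings = 1 - ratio = 1 - 0.244605 = 0.755395
as a percentage: 0.755395 * 100 = 75.54%

Space savings = 1 - 20200/82582 = 75.54%


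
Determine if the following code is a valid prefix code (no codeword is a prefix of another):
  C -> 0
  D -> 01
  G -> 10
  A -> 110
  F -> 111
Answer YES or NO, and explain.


Checking each pair (does one codeword prefix another?):
  C='0' vs D='01': prefix -- VIOLATION

NO -- this is NOT a valid prefix code. C (0) is a prefix of D (01).


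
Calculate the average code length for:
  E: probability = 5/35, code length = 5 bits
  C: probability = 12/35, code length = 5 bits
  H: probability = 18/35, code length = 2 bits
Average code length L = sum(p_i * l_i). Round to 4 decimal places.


Weighted contributions p_i * l_i:
  E: (5/35) * 5 = 25/35
  C: (12/35) * 5 = 60/35
  H: (18/35) * 2 = 36/35
Sum = (25 + 60 + 36)/35 = 121/35

L = 121/35 = 3.4571 bits/symbol


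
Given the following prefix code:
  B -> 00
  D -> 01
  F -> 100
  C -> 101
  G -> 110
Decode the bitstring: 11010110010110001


Decoding step by step:
Bits 110 -> G
Bits 101 -> C
Bits 100 -> F
Bits 101 -> C
Bits 100 -> F
Bits 01 -> D


Decoded message: GCFCFD


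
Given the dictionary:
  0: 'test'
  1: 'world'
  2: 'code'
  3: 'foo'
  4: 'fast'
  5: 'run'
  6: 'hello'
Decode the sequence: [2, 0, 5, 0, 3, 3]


Look up each index in the dictionary:
  2 -> 'code'
  0 -> 'test'
  5 -> 'run'
  0 -> 'test'
  3 -> 'foo'
  3 -> 'foo'

Decoded: "code test run test foo foo"


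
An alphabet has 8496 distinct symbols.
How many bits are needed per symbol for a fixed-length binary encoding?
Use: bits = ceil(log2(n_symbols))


log2(8496) = 13.0526
Bracket: 2^13 = 8192 < 8496 <= 2^14 = 16384
So ceil(log2(8496)) = 14

bits = ceil(log2(8496)) = ceil(13.0526) = 14 bits


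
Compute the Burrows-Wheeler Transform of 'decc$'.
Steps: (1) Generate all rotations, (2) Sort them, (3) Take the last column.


Rotations (sorted):
  0: $decc -> last char: c
  1: c$dec -> last char: c
  2: cc$de -> last char: e
  3: decc$ -> last char: $
  4: ecc$d -> last char: d


BWT = cce$d


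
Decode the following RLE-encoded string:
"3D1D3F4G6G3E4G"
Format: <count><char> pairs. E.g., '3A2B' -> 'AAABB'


Expanding each <count><char> pair:
  3D -> 'DDD'
  1D -> 'D'
  3F -> 'FFF'
  4G -> 'GGGG'
  6G -> 'GGGGGG'
  3E -> 'EEE'
  4G -> 'GGGG'

Decoded = DDDDFFFGGGGGGGGGGEEEGGGG


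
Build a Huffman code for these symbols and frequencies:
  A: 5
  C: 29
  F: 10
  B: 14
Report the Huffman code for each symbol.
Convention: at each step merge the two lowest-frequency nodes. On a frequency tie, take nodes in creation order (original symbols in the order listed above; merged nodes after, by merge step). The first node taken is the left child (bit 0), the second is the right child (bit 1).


Huffman tree construction:
Step 1: Merge A(5) + F(10) = 15
Step 2: Merge B(14) + (A+F)(15) = 29
Step 3: Merge C(29) + (B+(A+F))(29) = 58
Read each symbol's code off the tree from the root (left child = 0, right child = 1).

Codes:
  A: 110 (length 3)
  C: 0 (length 1)
  F: 111 (length 3)
  B: 10 (length 2)
Average code length: 102/58 = 1.7586 bits/symbol
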